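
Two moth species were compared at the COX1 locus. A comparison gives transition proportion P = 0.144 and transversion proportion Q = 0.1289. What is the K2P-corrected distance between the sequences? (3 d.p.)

Under the Kimura two-parameter model, d = −½ ln(1 − 2P − Q) − ¼ ln(1 − 2Q).
1 − 2P − Q = 0.5831, giving −½ ln(0.5831) = 0.269698.
1 − 2Q = 0.7422, giving −¼ ln(0.7422) = 0.074534.
d = 0.269698 + 0.074534 = 0.344232.

0.344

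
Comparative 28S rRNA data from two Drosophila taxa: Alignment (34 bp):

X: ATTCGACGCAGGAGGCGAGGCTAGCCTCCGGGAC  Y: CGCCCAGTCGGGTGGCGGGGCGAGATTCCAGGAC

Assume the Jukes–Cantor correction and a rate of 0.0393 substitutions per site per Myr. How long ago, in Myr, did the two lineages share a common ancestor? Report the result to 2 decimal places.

The sequences differ at 13 of 34 sites, so p = 13/34 ≈ 0.382353.
d = −(3/4) ln(1 − 4p/3) = −0.75 ln(1 − 0.509804) = −0.75 ln(0.490196)
  = −0.75 × (-0.712950) = 0.534713 substitutions/site.
Under a molecular clock d = 2μt, so t = d/(2μ) = 0.534713 / (2 × 0.0393) = 6.80 Myr.

6.80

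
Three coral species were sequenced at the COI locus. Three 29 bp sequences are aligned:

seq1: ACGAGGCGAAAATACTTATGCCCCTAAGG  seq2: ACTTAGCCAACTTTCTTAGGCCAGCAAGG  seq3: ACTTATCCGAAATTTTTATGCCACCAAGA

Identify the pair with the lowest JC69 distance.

seq1–seq2: 11/29 differ, p = 0.379, d = 0.529.
seq1–seq3: 11/29 differ, p = 0.379, d = 0.529.
seq2–seq3: 8/29 differ, p = 0.276, d = 0.344.
The smallest distance is between seq2 and seq3.

seq2 and seq3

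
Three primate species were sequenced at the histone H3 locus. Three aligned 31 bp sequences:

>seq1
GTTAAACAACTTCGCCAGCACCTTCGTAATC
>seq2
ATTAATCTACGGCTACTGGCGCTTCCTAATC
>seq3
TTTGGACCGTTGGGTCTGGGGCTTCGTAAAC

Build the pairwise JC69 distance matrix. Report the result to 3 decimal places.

seq1–seq2: 12/31 sites differ → p ≈ 0.387097, d = −0.75 ln(1 − 0.516129) = 0.544453 ≈ 0.544.
seq1–seq3: 14/31 sites differ → p ≈ 0.451613, d = −0.75 ln(1 − 0.602151) = 0.691262 ≈ 0.691.
seq2–seq3: 14/31 sites differ → p ≈ 0.451613, d = −0.75 ln(1 − 0.602151) = 0.691262 ≈ 0.691.

d(seq1,seq2) = 0.544, d(seq1,seq3) = 0.691, d(seq2,seq3) = 0.691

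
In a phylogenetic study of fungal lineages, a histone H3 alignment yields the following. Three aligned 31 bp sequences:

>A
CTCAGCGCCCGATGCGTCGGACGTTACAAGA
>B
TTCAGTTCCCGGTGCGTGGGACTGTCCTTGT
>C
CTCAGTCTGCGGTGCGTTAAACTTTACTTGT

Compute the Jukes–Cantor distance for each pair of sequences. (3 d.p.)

A–B: 11/31 sites differ → p ≈ 0.354839, d = −0.75 ln(1 − 0.473119) = 0.480585 ≈ 0.481.
A–C: 12/31 sites differ → p ≈ 0.387097, d = −0.75 ln(1 − 0.516129) = 0.544453 ≈ 0.544.
B–C: 9/31 sites differ → p ≈ 0.290323, d = −0.75 ln(1 − 0.387097) = 0.367161 ≈ 0.367.

d(A,B) = 0.481, d(A,C) = 0.544, d(B,C) = 0.367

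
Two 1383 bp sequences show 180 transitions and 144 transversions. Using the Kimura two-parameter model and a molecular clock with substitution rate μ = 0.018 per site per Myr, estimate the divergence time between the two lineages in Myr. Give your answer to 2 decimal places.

P = 180/1383 ≈ 0.130152 and Q = 144/1383 ≈ 0.104121.
Under the Kimura two-parameter model, d = −½ ln(1 − 2P − Q) − ¼ ln(1 − 2Q).
1 − 2P − Q = 0.635575, giving −½ ln(0.635575) = 0.226613.
1 − 2Q = 0.791758, giving −¼ ln(0.791758) = 0.058375.
d = 0.226613 + 0.058375 = 0.284988.
Under a molecular clock d = 2μt, so t = d/(2μ) = 0.284988 / (2 × 0.018) = 7.92 Myr.

7.92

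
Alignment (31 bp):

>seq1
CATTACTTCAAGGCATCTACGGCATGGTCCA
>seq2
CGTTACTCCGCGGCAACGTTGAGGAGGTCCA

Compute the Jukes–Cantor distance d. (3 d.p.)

The sequences differ at 12 of 31 sites, so p = 12/31 ≈ 0.387097.
d = −(3/4) ln(1 − 4p/3) = −0.75 ln(1 − 0.516129) = −0.75 ln(0.483871)
  = −0.75 × (-0.725937) = 0.544453 substitutions/site.

0.544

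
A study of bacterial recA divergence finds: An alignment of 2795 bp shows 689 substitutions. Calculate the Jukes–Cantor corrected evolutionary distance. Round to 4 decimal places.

0.2989

p = 689/2795 ≈ 0.246512.
d = −(3/4) ln(1 − 4p/3) = −0.75 ln(1 − 0.328683) = −0.75 ln(0.671317)
  = −0.75 × (-0.398514) = 0.298886 substitutions/site.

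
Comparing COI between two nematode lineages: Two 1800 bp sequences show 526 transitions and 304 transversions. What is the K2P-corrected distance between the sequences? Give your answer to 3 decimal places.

P = 526/1800 ≈ 0.292222 and Q = 304/1800 ≈ 0.168889.
Under the Kimura two-parameter model, d = −½ ln(1 − 2P − Q) − ¼ ln(1 − 2Q).
1 − 2P − Q = 0.246667, giving −½ ln(0.246667) = 0.699858.
1 − 2Q = 0.662222, giving −¼ ln(0.662222) = 0.103039.
d = 0.699858 + 0.103039 = 0.802897.

0.803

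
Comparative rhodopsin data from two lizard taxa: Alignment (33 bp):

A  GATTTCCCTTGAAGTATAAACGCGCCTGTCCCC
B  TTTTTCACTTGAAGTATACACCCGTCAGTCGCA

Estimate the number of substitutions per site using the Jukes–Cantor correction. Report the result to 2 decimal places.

The sequences differ at 9 of 33 sites (1, 2, 7, 19, 22, 25, 27, 31, 33), so p = 9/33 ≈ 0.272727.
d = −(3/4) ln(1 − 4p/3) = −0.75 ln(1 − 0.363636) = −0.75 ln(0.636364)
  = −0.75 × (-0.451985) = 0.338989 substitutions/site.

0.34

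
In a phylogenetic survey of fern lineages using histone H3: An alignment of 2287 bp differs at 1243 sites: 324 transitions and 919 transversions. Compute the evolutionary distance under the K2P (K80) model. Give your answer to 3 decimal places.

0.985

P = 324/2287 ≈ 0.14167 and Q = 919/2287 ≈ 0.401836.
Under the Kimura two-parameter model, d = −½ ln(1 − 2P − Q) − ¼ ln(1 − 2Q).
1 − 2P − Q = 0.314824, giving −½ ln(0.314824) = 0.577871.
1 − 2Q = 0.196328, giving −¼ ln(0.196328) = 0.406992.
d = 0.577871 + 0.406992 = 0.984863.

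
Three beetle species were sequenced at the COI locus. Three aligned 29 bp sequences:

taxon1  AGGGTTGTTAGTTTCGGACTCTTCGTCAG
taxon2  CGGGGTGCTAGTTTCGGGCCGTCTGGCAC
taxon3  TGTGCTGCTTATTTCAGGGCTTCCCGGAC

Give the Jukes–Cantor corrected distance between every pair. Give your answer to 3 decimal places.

taxon1–taxon2: 10/29 sites differ → p ≈ 0.344828, d = −0.75 ln(1 − 0.459771) = 0.461822 ≈ 0.462.
taxon1–taxon3: 16/29 sites differ → p ≈ 0.551724, d = −0.75 ln(1 − 0.735632) = 0.997810 ≈ 0.998.
taxon2–taxon3: 11/29 sites differ → p ≈ 0.37931, d = −0.75 ln(1 − 0.505747) = 0.528531 ≈ 0.529.

d(taxon1,taxon2) = 0.462, d(taxon1,taxon3) = 0.998, d(taxon2,taxon3) = 0.529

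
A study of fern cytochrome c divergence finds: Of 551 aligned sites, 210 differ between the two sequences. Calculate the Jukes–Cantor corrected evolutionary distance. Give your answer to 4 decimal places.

p = 210/551 ≈ 0.381125.
d = −(3/4) ln(1 − 4p/3) = −0.75 ln(1 − 0.508167) = −0.75 ln(0.491833)
  = −0.75 × (-0.709616) = 0.532212 substitutions/site.

0.5322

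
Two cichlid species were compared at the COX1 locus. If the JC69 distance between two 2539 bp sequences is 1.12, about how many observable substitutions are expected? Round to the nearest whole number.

Invert JC69: p = (3/4)(1 − e^(−4d/3)) = 0.75 × (1 − e^(-1.493333)) = 0.75 × (1 − 0.224623) = 0.581533.
Expected differing sites = pL ≈ 0.581533 × 2539 = 1476.512287 ≈ 1477.

1477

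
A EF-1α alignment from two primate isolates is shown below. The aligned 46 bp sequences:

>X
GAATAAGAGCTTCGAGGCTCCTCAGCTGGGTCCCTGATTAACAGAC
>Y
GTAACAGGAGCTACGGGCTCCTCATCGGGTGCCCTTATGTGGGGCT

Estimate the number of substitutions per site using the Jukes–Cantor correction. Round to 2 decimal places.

0.76

The sequences differ at 22 of 46 sites, so p = 22/46 ≈ 0.478261.
d = −(3/4) ln(1 − 4p/3) = −0.75 ln(1 − 0.637681) = −0.75 ln(0.362319)
  = −0.75 × (-1.015230) = 0.761423 substitutions/site.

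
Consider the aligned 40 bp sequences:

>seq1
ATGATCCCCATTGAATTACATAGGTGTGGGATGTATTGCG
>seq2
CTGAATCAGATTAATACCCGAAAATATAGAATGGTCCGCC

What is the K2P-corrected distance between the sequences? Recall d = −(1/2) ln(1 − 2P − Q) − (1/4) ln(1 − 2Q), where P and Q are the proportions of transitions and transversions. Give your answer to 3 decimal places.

Of 40 sites, 11 differences are transitions and 11 are transversions, so P = 11/40 = 0.275 and Q = 11/40 = 0.275.
Under the Kimura two-parameter model, d = −½ ln(1 − 2P − Q) − ¼ ln(1 − 2Q).
1 − 2P − Q = 0.175, giving −½ ln(0.175) = 0.871485.
1 − 2Q = 0.45, giving −¼ ln(0.45) = 0.199627.
d = 0.871485 + 0.199627 = 1.071112.

1.071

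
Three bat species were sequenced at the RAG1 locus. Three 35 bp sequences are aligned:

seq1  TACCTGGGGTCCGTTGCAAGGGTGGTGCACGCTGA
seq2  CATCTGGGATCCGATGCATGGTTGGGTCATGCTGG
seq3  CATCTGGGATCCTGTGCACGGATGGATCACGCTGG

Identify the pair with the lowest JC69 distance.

seq1–seq2: 10/35 differ, p = 0.286, d = 0.360.
seq1–seq3: 10/35 differ, p = 0.286, d = 0.360.
seq2–seq3: 6/35 differ, p = 0.171, d = 0.195.
The smallest distance is between seq2 and seq3.

seq2 and seq3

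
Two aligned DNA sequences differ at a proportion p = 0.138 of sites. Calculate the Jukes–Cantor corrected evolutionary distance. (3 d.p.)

d = −(3/4) ln(1 − 4p/3) = −0.75 ln(1 − 0.184) = −0.75 ln(0.816)
  = −0.75 × (-0.203341) = 0.152506 substitutions/site.

0.153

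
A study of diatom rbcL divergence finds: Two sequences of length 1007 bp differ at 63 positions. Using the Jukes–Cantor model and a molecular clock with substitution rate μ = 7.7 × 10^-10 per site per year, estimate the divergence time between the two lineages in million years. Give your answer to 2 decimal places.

42.42

p = 63/1007 ≈ 0.062562.
d = −(3/4) ln(1 − 4p/3) = −0.75 ln(1 − 0.083416) = −0.75 ln(0.916584)
  = −0.75 × (-0.087102) = 0.065327 substitutions/site.
Under a molecular clock d = 2μt, so t = d/(2μ) = 0.065327 / (2 × 7.7 × 10^-10) = 42.42 million years.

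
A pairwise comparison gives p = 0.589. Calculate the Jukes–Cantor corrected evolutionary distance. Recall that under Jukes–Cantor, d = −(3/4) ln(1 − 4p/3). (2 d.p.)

1.15

d = −(3/4) ln(1 − 4p/3) = −0.75 ln(1 − 0.785333) = −0.75 ln(0.214667)
  = −0.75 × (-1.538667) = 1.154000 substitutions/site.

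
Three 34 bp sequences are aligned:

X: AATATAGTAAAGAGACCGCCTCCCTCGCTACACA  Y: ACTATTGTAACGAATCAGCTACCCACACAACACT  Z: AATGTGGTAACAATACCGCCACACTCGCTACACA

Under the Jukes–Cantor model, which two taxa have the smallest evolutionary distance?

X–Y: 12/34 differ, p = 0.353, d = 0.477.
X–Z: 7/34 differ, p = 0.206, d = 0.241.
Y–Z: 13/34 differ, p = 0.382, d = 0.535.
The smallest distance is between X and Z.

X and Z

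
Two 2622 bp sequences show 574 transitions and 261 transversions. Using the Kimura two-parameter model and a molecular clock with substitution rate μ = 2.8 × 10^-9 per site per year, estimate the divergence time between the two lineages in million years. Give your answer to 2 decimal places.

78.74

P = 574/2622 ≈ 0.218917 and Q = 261/2622 ≈ 0.099542.
Under the Kimura two-parameter model, d = −½ ln(1 − 2P − Q) − ¼ ln(1 − 2Q).
1 − 2P − Q = 0.462624, giving −½ ln(0.462624) = 0.385420.
1 − 2Q = 0.800916, giving −¼ ln(0.800916) = 0.055500.
d = 0.385420 + 0.055500 = 0.440920.
Under a molecular clock d = 2μt, so t = d/(2μ) = 0.440920 / (2 × 2.8 × 10^-9) = 78.74 million years.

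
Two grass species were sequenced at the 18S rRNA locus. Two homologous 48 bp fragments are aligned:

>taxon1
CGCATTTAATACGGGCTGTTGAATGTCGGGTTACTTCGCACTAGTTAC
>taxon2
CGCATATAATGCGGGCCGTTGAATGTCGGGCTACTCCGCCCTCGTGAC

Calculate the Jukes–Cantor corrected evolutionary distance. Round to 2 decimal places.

The sequences differ at 8 of 48 sites (6, 11, 17, 31, 36, 40, 43, 46), so p = 8/48 ≈ 0.166667.
d = −(3/4) ln(1 − 4p/3) = −0.75 ln(1 − 0.222223) = −0.75 ln(0.777777)
  = −0.75 × (-0.251315) = 0.188486 substitutions/site.

0.19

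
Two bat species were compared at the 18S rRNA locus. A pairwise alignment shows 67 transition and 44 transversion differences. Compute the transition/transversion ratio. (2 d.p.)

R = 67/44 = 1.522727… ≈ 1.52 (to 2 d.p.).

1.52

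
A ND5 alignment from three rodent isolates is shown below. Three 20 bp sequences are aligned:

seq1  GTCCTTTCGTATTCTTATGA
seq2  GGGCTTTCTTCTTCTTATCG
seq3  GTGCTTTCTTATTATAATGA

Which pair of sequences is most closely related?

seq1 and seq3

seq1–seq2: 6/20 differ, p = 0.300, d = 0.383.
seq1–seq3: 4/20 differ, p = 0.200, d = 0.233.
seq2–seq3: 6/20 differ, p = 0.300, d = 0.383.
The smallest distance is between seq1 and seq3.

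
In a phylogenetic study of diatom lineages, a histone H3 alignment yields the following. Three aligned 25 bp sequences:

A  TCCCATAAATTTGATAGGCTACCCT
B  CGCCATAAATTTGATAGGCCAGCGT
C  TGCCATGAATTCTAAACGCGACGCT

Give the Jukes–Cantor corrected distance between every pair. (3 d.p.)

A–B: 5/25 sites differ → p = 0.2, d = −0.75 ln(1 − 0.266667) = 0.232617 ≈ 0.233.
A–C: 8/25 sites differ → p = 0.32, d = −0.75 ln(1 − 0.426667) = 0.417216 ≈ 0.417.
B–C: 10/25 sites differ → p = 0.4, d = −0.75 ln(1 − 0.533333) = 0.571605 ≈ 0.572.

d(A,B) = 0.233, d(A,C) = 0.417, d(B,C) = 0.572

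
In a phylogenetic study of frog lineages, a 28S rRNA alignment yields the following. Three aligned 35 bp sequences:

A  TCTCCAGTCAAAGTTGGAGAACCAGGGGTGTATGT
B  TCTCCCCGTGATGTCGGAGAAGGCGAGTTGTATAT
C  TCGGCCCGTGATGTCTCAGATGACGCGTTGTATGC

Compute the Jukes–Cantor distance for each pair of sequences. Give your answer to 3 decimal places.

A–B: 13/35 sites differ → p ≈ 0.371429, d = −0.75 ln(1 − 0.495239) = 0.512753 ≈ 0.513.
A–C: 18/35 sites differ → p ≈ 0.514286, d = −0.75 ln(1 − 0.685715) = 0.868091 ≈ 0.868.
B–C: 9/35 sites differ → p ≈ 0.257143, d = −0.75 ln(1 − 0.342857) = 0.314890 ≈ 0.315.

d(A,B) = 0.513, d(A,C) = 0.868, d(B,C) = 0.315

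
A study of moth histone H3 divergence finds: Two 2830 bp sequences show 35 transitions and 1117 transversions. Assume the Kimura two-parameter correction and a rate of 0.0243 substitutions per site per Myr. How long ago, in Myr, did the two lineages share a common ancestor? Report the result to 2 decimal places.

13.61

P = 35/2830 ≈ 0.012367 and Q = 1117/2830 ≈ 0.3947.
Under the Kimura two-parameter model, d = −½ ln(1 − 2P − Q) − ¼ ln(1 − 2Q).
1 − 2P − Q = 0.580566, giving −½ ln(0.580566) = 0.271876.
1 − 2Q = 0.2106, giving −¼ ln(0.2106) = 0.389449.
d = 0.271876 + 0.389449 = 0.661325.
Under a molecular clock d = 2μt, so t = d/(2μ) = 0.661325 / (2 × 0.0243) = 13.61 Myr.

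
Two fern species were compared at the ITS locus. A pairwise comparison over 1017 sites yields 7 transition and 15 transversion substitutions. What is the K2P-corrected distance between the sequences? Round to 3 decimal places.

P = 7/1017 ≈ 0.006883 and Q = 15/1017 ≈ 0.014749.
Under the Kimura two-parameter model, d = −½ ln(1 − 2P − Q) − ¼ ln(1 − 2Q).
1 − 2P − Q = 0.971485, giving −½ ln(0.971485) = 0.014465.
1 − 2Q = 0.970502, giving −¼ ln(0.970502) = 0.007485.
d = 0.014465 + 0.007485 = 0.021950.

0.022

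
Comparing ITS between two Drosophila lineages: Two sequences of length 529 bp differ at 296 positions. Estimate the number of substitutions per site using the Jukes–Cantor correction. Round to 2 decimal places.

1.03

p = 296/529 ≈ 0.559546.
d = −(3/4) ln(1 − 4p/3) = −0.75 ln(1 − 0.746061) = −0.75 ln(0.253939)
  = −0.75 × (-1.370661) = 1.027996 substitutions/site.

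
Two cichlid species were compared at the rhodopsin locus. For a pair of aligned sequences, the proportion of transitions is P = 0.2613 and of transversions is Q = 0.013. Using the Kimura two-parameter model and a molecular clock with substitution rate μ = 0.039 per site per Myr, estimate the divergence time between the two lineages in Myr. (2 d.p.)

5.00

Under the Kimura two-parameter model, d = −½ ln(1 − 2P − Q) − ¼ ln(1 − 2Q).
1 − 2P − Q = 0.4644, giving −½ ln(0.4644) = 0.383505.
1 − 2Q = 0.974, giving −¼ ln(0.974) = 0.006586.
d = 0.383505 + 0.006586 = 0.390091.
Under a molecular clock d = 2μt, so t = d/(2μ) = 0.390091 / (2 × 0.039) = 5.00 Myr.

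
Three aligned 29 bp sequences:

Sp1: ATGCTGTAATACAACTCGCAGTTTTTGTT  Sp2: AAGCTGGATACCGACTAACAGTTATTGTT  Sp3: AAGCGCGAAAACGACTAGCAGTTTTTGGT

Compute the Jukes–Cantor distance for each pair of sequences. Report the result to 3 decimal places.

d(Sp1,Sp2) = 0.401, d(Sp1,Sp3) = 0.344, d(Sp2,Sp3) = 0.291

Sp1–Sp2: 9/29 sites differ → p ≈ 0.310345, d = −0.75 ln(1 − 0.413793) = 0.400562 ≈ 0.401.
Sp1–Sp3: 8/29 sites differ → p ≈ 0.275862, d = −0.75 ln(1 − 0.367816) = 0.343931 ≈ 0.344.
Sp2–Sp3: 7/29 sites differ → p ≈ 0.241379, d = −0.75 ln(1 − 0.321839) = 0.291278 ≈ 0.291.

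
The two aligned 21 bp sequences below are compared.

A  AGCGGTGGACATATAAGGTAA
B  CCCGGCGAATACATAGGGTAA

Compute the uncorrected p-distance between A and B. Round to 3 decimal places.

The sequences differ at 7 of 21 positions (sites 1, 2, 6, 8, 10, 12, 16).
p = 7/21 = 0.333333… ≈ 0.333 (to 3 d.p.).

0.333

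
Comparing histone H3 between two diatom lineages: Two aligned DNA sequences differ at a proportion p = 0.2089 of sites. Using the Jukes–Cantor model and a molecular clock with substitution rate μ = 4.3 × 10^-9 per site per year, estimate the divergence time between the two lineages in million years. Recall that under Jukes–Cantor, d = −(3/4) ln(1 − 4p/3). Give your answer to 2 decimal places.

28.47

d = −(3/4) ln(1 − 4p/3) = −0.75 ln(1 − 0.278533) = −0.75 ln(0.721467)
  = −0.75 × (-0.326469) = 0.244852 substitutions/site.
Under a molecular clock d = 2μt, so t = d/(2μ) = 0.244852 / (2 × 4.3 × 10^-9) = 28.47 million years.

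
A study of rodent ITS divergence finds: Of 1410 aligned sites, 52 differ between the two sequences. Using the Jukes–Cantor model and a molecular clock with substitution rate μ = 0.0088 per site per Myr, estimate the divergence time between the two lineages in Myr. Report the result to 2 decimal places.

p = 52/1410 ≈ 0.036879.
d = −(3/4) ln(1 − 4p/3) = −0.75 ln(1 − 0.049172) = −0.75 ln(0.950828)
  = −0.75 × (-0.050422) = 0.037817 substitutions/site.
Under a molecular clock d = 2μt, so t = d/(2μ) = 0.037817 / (2 × 0.0088) = 2.15 Myr.

2.15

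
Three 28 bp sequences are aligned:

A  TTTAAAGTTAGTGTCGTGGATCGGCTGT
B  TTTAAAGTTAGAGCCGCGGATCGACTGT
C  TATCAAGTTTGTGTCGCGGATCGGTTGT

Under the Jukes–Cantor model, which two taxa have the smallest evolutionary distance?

A and B

A–B: 4/28 differ, p = 0.143, d = 0.158.
A–C: 5/28 differ, p = 0.179, d = 0.204.
B–C: 7/28 differ, p = 0.250, d = 0.304.
The smallest distance is between A and B.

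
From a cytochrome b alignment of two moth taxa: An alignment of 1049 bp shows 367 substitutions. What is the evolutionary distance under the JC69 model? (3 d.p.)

0.471

p = 367/1049 ≈ 0.349857.
d = −(3/4) ln(1 − 4p/3) = −0.75 ln(1 − 0.466476) = −0.75 ln(0.533524)
  = −0.75 × (-0.628251) = 0.471188 substitutions/site.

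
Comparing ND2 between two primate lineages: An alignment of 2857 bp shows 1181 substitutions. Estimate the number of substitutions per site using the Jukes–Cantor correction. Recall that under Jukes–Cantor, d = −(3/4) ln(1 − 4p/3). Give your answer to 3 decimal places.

0.601

p = 1181/2857 ≈ 0.413371.
d = −(3/4) ln(1 − 4p/3) = −0.75 ln(1 − 0.551161) = −0.75 ln(0.448839)
  = −0.75 × (-0.801091) = 0.600818 substitutions/site.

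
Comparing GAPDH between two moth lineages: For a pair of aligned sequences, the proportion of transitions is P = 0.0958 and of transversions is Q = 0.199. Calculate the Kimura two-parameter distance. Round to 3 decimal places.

Under the Kimura two-parameter model, d = −½ ln(1 − 2P − Q) − ¼ ln(1 − 2Q).
1 − 2P − Q = 0.6094, giving −½ ln(0.6094) = 0.247640.
1 − 2Q = 0.602, giving −¼ ln(0.602) = 0.126874.
d = 0.247640 + 0.126874 = 0.374514.

0.375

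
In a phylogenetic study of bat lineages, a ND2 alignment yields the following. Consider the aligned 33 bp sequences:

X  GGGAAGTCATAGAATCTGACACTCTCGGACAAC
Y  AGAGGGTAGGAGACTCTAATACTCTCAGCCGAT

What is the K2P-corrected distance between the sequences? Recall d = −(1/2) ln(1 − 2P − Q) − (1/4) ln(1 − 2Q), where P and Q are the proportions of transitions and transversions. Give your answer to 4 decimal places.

Of 33 sites, 10 differences are transitions and 4 are transversions, so P = 10/33 ≈ 0.30303 and Q = 4/33 ≈ 0.121212.
Under the Kimura two-parameter model, d = −½ ln(1 − 2P − Q) − ¼ ln(1 − 2Q).
1 − 2P − Q = 0.272728, giving −½ ln(0.272728) = 0.649640.
1 − 2Q = 0.757576, giving −¼ ln(0.757576) = 0.069408.
d = 0.649640 + 0.069408 = 0.719048.

0.7190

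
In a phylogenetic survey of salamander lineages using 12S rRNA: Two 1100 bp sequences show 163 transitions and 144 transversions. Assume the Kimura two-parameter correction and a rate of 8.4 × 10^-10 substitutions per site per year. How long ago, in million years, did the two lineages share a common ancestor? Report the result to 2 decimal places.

211.05

P = 163/1100 ≈ 0.148182 and Q = 144/1100 ≈ 0.130909.
Under the Kimura two-parameter model, d = −½ ln(1 − 2P − Q) − ¼ ln(1 − 2Q).
1 − 2P − Q = 0.572727, giving −½ ln(0.572727) = 0.278673.
1 − 2Q = 0.738182, giving −¼ ln(0.738182) = 0.075891.
d = 0.278673 + 0.075891 = 0.354564.
Under a molecular clock d = 2μt, so t = d/(2μ) = 0.354564 / (2 × 8.4 × 10^-10) = 211.05 million years.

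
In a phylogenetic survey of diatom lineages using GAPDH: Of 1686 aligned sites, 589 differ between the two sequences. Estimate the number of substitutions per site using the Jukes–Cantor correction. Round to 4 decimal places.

p = 589/1686 ≈ 0.349348.
d = −(3/4) ln(1 − 4p/3) = −0.75 ln(1 − 0.465797) = −0.75 ln(0.534203)
  = −0.75 × (-0.626979) = 0.470234 substitutions/site.

0.4702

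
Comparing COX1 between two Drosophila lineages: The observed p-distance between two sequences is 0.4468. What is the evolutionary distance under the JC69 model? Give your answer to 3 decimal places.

0.679

d = −(3/4) ln(1 − 4p/3) = −0.75 ln(1 − 0.595733) = −0.75 ln(0.404267)
  = −0.75 × (-0.905680) = 0.679260 substitutions/site.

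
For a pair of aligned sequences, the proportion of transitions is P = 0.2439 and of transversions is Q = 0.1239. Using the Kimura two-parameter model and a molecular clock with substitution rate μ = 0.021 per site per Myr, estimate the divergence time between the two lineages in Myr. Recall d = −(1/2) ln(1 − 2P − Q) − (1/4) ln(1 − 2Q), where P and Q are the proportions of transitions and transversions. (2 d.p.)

12.96

Under the Kimura two-parameter model, d = −½ ln(1 − 2P − Q) − ¼ ln(1 − 2Q).
1 − 2P − Q = 0.3883, giving −½ ln(0.3883) = 0.472989.
1 − 2Q = 0.7522, giving −¼ ln(0.7522) = 0.071188.
d = 0.472989 + 0.071188 = 0.544177.
Under a molecular clock d = 2μt, so t = d/(2μ) = 0.544177 / (2 × 0.021) = 12.96 Myr.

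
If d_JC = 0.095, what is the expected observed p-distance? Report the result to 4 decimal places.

0.0892

p = (3/4)(1 − e^(−4d/3)) = 0.75 × (1 − e^(-0.126667)) = 0.75 × (1 − 0.881027) = 0.089230.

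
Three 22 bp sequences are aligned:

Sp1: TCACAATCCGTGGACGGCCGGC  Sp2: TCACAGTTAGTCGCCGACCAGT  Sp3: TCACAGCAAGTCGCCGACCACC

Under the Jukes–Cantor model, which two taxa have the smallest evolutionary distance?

Sp1–Sp2: 8/22 differ, p = 0.364, d = 0.497.
Sp1–Sp3: 9/22 differ, p = 0.409, d = 0.591.
Sp2–Sp3: 4/22 differ, p = 0.182, d = 0.208.
The smallest distance is between Sp2 and Sp3.

Sp2 and Sp3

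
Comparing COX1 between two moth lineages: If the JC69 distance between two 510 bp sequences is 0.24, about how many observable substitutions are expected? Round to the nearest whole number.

Invert JC69: p = (3/4)(1 − e^(−4d/3)) = 0.75 × (1 − e^(-0.32)) = 0.75 × (1 − 0.726149) = 0.205388.
Expected differing sites = pL ≈ 0.205388 × 510 = 104.74788 ≈ 105.

105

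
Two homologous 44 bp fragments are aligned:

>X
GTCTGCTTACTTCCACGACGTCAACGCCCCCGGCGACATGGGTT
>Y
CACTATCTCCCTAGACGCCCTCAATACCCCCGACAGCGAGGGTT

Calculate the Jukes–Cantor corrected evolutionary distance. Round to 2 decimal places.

0.59

The sequences differ at 18 of 44 sites, so p = 18/44 ≈ 0.409091.
d = −(3/4) ln(1 − 4p/3) = −0.75 ln(1 − 0.545455) = −0.75 ln(0.454545)
  = −0.75 × (-0.788458) = 0.591344 substitutions/site.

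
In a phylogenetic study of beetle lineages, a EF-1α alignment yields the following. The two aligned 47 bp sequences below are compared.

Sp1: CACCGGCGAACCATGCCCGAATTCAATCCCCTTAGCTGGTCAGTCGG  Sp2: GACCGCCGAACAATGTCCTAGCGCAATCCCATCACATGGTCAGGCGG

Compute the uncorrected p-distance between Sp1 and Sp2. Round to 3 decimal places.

The sequences differ at 13 of 47 positions.
p = 13/47 = 0.276595… ≈ 0.277 (to 3 d.p.).

0.277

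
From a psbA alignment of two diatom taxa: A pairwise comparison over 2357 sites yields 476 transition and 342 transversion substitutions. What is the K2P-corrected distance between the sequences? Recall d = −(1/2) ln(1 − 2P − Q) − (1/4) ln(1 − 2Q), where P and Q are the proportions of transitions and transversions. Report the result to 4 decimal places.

P = 476/2357 ≈ 0.201952 and Q = 342/2357 ≈ 0.1451.
Under the Kimura two-parameter model, d = −½ ln(1 − 2P − Q) − ¼ ln(1 − 2Q).
1 − 2P − Q = 0.450996, giving −½ ln(0.450996) = 0.398148.
1 − 2Q = 0.7098, giving −¼ ln(0.7098) = 0.085693.
d = 0.398148 + 0.085693 = 0.483841.

0.4838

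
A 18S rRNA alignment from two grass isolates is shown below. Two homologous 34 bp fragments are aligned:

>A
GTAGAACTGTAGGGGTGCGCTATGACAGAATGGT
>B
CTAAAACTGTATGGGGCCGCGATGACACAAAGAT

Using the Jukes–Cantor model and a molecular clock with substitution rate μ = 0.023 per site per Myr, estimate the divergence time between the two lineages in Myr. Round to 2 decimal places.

The sequences differ at 9 of 34 sites (1, 4, 12, 16, 17, 21, 28, 31, 33), so p = 9/34 ≈ 0.264706.
d = −(3/4) ln(1 − 4p/3) = −0.75 ln(1 − 0.352941) = −0.75 ln(0.647059)
  = −0.75 × (-0.435318) = 0.326489 substitutions/site.
Under a molecular clock d = 2μt, so t = d/(2μ) = 0.326489 / (2 × 0.023) = 7.10 Myr.

7.10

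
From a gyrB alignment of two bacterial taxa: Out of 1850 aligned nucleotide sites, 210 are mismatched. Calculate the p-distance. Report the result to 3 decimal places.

p = 210/1850 = 0.113513… ≈ 0.114 (to 3 d.p.).

0.114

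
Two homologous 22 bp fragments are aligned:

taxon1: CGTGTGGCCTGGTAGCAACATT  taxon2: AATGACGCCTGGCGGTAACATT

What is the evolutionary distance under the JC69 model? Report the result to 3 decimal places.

The sequences differ at 7 of 22 sites (1, 2, 5, 6, 13, 14, 16), so p = 7/22 ≈ 0.318182.
d = −(3/4) ln(1 − 4p/3) = −0.75 ln(1 − 0.424243) = −0.75 ln(0.575757)
  = −0.75 × (-0.552070) = 0.414053 substitutions/site.

0.414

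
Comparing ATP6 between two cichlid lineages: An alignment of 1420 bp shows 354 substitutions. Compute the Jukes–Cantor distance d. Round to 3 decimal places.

p = 354/1420 ≈ 0.249296.
d = −(3/4) ln(1 − 4p/3) = −0.75 ln(1 − 0.332395) = −0.75 ln(0.667605)
  = −0.75 × (-0.404059) = 0.303044 substitutions/site.

0.303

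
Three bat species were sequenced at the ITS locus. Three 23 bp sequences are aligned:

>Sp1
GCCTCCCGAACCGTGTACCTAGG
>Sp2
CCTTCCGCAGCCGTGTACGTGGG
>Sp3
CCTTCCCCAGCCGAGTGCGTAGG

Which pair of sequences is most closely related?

Sp1–Sp2: 7/23 differ, p = 0.304, d = 0.390.
Sp1–Sp3: 7/23 differ, p = 0.304, d = 0.390.
Sp2–Sp3: 4/23 differ, p = 0.174, d = 0.198.
The smallest distance is between Sp2 and Sp3.

Sp2 and Sp3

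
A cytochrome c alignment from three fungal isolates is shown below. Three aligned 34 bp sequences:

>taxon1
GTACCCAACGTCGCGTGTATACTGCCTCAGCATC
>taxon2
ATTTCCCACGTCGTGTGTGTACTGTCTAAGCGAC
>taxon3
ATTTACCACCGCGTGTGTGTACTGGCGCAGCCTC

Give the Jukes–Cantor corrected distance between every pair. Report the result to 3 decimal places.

taxon1–taxon2: 10/34 sites differ → p ≈ 0.294118, d = −0.75 ln(1 − 0.392157) = 0.373379 ≈ 0.373.
taxon1–taxon3: 12/34 sites differ → p ≈ 0.352941, d = −0.75 ln(1 − 0.470588) = 0.476991 ≈ 0.477.
taxon2–taxon3: 8/34 sites differ → p ≈ 0.235294, d = −0.75 ln(1 − 0.313725) = 0.282358 ≈ 0.282.

d(taxon1,taxon2) = 0.373, d(taxon1,taxon3) = 0.477, d(taxon2,taxon3) = 0.282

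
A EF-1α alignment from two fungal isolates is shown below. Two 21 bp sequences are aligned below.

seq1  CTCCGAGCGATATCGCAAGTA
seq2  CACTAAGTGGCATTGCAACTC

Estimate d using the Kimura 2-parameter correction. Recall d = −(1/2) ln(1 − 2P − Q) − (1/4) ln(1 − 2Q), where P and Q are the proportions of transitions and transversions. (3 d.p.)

0.710

Of 21 sites, 6 differences are transitions and 3 are transversions, so P = 6/21 ≈ 0.285714 and Q = 3/21 ≈ 0.142857.
Under the Kimura two-parameter model, d = −½ ln(1 − 2P − Q) − ¼ ln(1 − 2Q).
1 − 2P − Q = 0.285715, giving −½ ln(0.285715) = 0.626380.
1 − 2Q = 0.714286, giving −¼ ln(0.714286) = 0.084118.
d = 0.626380 + 0.084118 = 0.710498.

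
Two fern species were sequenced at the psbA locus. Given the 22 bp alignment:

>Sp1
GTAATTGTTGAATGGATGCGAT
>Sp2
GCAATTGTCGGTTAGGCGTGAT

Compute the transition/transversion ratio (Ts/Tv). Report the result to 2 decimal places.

7.00

Transitions are A↔G and C↔T; transversions are all other mismatches.
Transitions: 7. Transversions: 1.
R = 7/1 = 7.00.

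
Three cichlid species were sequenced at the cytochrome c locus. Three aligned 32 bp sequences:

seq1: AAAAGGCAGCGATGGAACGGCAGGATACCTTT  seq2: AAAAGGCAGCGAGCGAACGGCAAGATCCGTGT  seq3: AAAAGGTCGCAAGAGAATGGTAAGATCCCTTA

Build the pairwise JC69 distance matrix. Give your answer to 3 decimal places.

seq1–seq2: 6/32 sites differ → p = 0.1875, d = −0.75 ln(1 − 0.25) = 0.215762 ≈ 0.216.
seq1–seq3: 10/32 sites differ → p = 0.3125, d = −0.75 ln(1 − 0.416667) = 0.404248 ≈ 0.404.
seq2–seq3: 9/32 sites differ → p = 0.28125, d = −0.75 ln(1 − 0.375) = 0.352503 ≈ 0.353.

d(seq1,seq2) = 0.216, d(seq1,seq3) = 0.404, d(seq2,seq3) = 0.353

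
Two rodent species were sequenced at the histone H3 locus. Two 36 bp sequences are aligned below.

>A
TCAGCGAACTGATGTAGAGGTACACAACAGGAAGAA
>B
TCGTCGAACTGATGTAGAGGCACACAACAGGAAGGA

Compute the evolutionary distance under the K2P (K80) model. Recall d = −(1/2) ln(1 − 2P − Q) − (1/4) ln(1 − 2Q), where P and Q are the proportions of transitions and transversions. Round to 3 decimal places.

Of 36 sites, 3 differences are transitions and 1 are transversions, so P = 3/36 ≈ 0.083333 and Q = 1/36 ≈ 0.027778.
Under the Kimura two-parameter model, d = −½ ln(1 − 2P − Q) − ¼ ln(1 − 2Q).
1 − 2P − Q = 0.805556, giving −½ ln(0.805556) = 0.108111.
1 − 2Q = 0.944444, giving −¼ ln(0.944444) = 0.014290.
d = 0.108111 + 0.014290 = 0.122401.

0.122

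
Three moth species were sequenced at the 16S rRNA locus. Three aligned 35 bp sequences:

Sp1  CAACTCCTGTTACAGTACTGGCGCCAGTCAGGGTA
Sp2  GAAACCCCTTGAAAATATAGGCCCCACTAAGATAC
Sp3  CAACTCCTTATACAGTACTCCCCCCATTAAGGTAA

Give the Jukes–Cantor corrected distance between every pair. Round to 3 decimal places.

Sp1–Sp2: 17/35 sites differ → p ≈ 0.485714, d = −0.75 ln(1 − 0.647619) = 0.782282 ≈ 0.782.
Sp1–Sp3: 9/35 sites differ → p ≈ 0.257143, d = −0.75 ln(1 − 0.342857) = 0.314890 ≈ 0.315.
Sp2–Sp3: 15/35 sites differ → p ≈ 0.428571, d = −0.75 ln(1 − 0.571428) = 0.635472 ≈ 0.635.

d(Sp1,Sp2) = 0.782, d(Sp1,Sp3) = 0.315, d(Sp2,Sp3) = 0.635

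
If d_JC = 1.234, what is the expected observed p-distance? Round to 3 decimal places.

0.605

p = (3/4)(1 − e^(−4d/3)) = 0.75 × (1 − e^(-1.645333)) = 0.75 × (1 − 0.192948) = 0.605289.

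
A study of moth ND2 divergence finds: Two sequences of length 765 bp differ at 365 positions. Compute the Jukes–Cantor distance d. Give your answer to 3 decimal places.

0.758

p = 365/765 ≈ 0.477124.
d = −(3/4) ln(1 − 4p/3) = −0.75 ln(1 − 0.636165) = −0.75 ln(0.363835)
  = −0.75 × (-1.011055) = 0.758291 substitutions/site.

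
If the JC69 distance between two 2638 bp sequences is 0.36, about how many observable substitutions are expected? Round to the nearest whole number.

Invert JC69: p = (3/4)(1 − e^(−4d/3)) = 0.75 × (1 − e^(-0.48)) = 0.75 × (1 − 0.618783) = 0.285913.
Expected differing sites = pL ≈ 0.285913 × 2638 = 754.238494 ≈ 754.

754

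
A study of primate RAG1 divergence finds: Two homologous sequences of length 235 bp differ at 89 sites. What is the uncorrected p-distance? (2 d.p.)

p = 89/235 = 0.378723… ≈ 0.38 (to 2 d.p.).

0.38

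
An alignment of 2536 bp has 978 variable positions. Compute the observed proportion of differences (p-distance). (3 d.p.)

p = 978/2536 = 0.385646… ≈ 0.386 (to 3 d.p.).

0.386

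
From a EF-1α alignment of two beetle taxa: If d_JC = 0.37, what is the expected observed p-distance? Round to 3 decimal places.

p = (3/4)(1 − e^(−4d/3)) = 0.75 × (1 − e^(-0.493333)) = 0.75 × (1 − 0.610588) = 0.292059.

0.292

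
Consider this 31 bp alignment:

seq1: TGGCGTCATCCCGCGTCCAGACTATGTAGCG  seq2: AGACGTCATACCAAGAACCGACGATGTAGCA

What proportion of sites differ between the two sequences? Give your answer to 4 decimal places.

The sequences differ at 10 of 31 positions (sites 1, 3, 10, 13, 14, 16, 17, 19, 23, 31).
p = 10/31 = 0.322580… ≈ 0.3226 (to 4 d.p.).

0.3226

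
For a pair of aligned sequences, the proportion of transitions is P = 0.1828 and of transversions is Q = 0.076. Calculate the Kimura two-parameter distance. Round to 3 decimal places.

Under the Kimura two-parameter model, d = −½ ln(1 − 2P − Q) − ¼ ln(1 − 2Q).
1 − 2P − Q = 0.5584, giving −½ ln(0.5584) = 0.291340.
1 − 2Q = 0.848, giving −¼ ln(0.848) = 0.041219.
d = 0.291340 + 0.041219 = 0.332559.

0.333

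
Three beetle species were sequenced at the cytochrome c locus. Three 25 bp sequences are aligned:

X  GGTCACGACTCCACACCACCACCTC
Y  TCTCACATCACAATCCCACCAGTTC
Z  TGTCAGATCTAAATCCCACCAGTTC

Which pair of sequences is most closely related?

X–Y: 10/25 differ, p = 0.400, d = 0.572.
X–Z: 10/25 differ, p = 0.400, d = 0.572.
Y–Z: 4/25 differ, p = 0.160, d = 0.180.
The smallest distance is between Y and Z.

Y and Z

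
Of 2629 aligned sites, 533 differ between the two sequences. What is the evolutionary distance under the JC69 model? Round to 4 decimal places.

p = 533/2629 ≈ 0.202739.
d = −(3/4) ln(1 − 4p/3) = −0.75 ln(1 − 0.270319) = −0.75 ln(0.729681)
  = −0.75 × (-0.315148) = 0.236361 substitutions/site.

0.2364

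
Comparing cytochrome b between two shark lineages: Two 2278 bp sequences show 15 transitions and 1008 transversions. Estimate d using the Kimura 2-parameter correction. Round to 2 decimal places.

0.84

P = 15/2278 ≈ 0.006585 and Q = 1008/2278 ≈ 0.442493.
Under the Kimura two-parameter model, d = −½ ln(1 − 2P − Q) − ¼ ln(1 − 2Q).
1 − 2P − Q = 0.544337, giving −½ ln(0.544337) = 0.304093.
1 − 2Q = 0.115014, giving −¼ ln(0.115014) = 0.540675.
d = 0.304093 + 0.540675 = 0.844768.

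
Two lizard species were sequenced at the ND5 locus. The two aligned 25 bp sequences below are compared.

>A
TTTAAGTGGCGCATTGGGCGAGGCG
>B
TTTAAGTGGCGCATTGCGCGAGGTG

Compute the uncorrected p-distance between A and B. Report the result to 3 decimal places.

0.080

The sequences differ at 2 of 25 positions (sites 17, 24).
p = 2/25 = 0.080.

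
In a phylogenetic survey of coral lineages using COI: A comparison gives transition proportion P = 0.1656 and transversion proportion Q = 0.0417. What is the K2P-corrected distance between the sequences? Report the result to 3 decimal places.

Under the Kimura two-parameter model, d = −½ ln(1 − 2P − Q) − ¼ ln(1 − 2Q).
1 − 2P − Q = 0.6271, giving −½ ln(0.6271) = 0.233325.
1 − 2Q = 0.9166, giving −¼ ln(0.9166) = 0.021771.
d = 0.233325 + 0.021771 = 0.255096.

0.255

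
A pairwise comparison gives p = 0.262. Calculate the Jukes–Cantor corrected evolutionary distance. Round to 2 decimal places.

d = −(3/4) ln(1 − 4p/3) = −0.75 ln(1 − 0.349333) = −0.75 ln(0.650667)
  = −0.75 × (-0.429757) = 0.322318 substitutions/site.

0.32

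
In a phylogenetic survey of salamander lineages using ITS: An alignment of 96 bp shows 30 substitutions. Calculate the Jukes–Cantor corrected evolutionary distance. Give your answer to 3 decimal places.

0.404

p = 30/96 = 0.3125.
d = −(3/4) ln(1 − 4p/3) = −0.75 ln(1 − 0.416667) = −0.75 ln(0.583333)
  = −0.75 × (-0.538997) = 0.404248 substitutions/site.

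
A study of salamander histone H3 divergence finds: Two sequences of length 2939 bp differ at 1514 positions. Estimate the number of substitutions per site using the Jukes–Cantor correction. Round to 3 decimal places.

p = 1514/2939 ≈ 0.515141.
d = −(3/4) ln(1 − 4p/3) = −0.75 ln(1 − 0.686855) = −0.75 ln(0.313145)
  = −0.75 × (-1.161089) = 0.870817 substitutions/site.

0.871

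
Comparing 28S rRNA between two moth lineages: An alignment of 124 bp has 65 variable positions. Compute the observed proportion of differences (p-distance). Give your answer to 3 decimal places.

0.524

p = 65/124 = 0.524193… ≈ 0.524 (to 3 d.p.).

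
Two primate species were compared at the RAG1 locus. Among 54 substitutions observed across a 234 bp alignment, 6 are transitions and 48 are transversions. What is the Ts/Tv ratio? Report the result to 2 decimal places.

0.13

R = 6/48 = 0.125 ≈ 0.13 (to 2 d.p.).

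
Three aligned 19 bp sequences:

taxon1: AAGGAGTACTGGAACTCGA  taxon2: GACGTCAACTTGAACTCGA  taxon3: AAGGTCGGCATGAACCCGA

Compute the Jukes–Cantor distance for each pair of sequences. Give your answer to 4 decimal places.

d(taxon1,taxon2) = 0.4099, d(taxon1,taxon3) = 0.5068, d(taxon2,taxon3) = 0.4099

taxon1–taxon2: 6/19 sites differ → p ≈ 0.315789, d = −0.75 ln(1 − 0.421052) = 0.409907 ≈ 0.4099.
taxon1–taxon3: 7/19 sites differ → p ≈ 0.368421, d = −0.75 ln(1 − 0.491228) = 0.506816 ≈ 0.5068.
taxon2–taxon3: 6/19 sites differ → p ≈ 0.315789, d = −0.75 ln(1 − 0.421052) = 0.409907 ≈ 0.4099.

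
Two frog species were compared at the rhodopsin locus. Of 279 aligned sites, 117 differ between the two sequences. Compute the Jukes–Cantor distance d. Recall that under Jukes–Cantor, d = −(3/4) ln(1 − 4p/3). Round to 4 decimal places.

p = 117/279 ≈ 0.419355.
d = −(3/4) ln(1 − 4p/3) = −0.75 ln(1 − 0.55914) = −0.75 ln(0.44086)
  = −0.75 × (-0.819028) = 0.614271 substitutions/site.

0.6143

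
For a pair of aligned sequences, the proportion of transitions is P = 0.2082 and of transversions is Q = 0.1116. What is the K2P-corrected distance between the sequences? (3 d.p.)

0.439

Under the Kimura two-parameter model, d = −½ ln(1 − 2P − Q) − ¼ ln(1 − 2Q).
1 − 2P − Q = 0.472, giving −½ ln(0.472) = 0.375388.
1 − 2Q = 0.7768, giving −¼ ln(0.7768) = 0.063143.
d = 0.375388 + 0.063143 = 0.438531.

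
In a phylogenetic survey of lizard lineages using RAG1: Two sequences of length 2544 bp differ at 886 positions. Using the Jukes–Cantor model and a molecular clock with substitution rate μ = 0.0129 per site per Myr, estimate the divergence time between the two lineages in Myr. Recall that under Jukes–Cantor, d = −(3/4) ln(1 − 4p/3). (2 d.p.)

p = 886/2544 ≈ 0.34827.
d = −(3/4) ln(1 − 4p/3) = −0.75 ln(1 − 0.46436) = −0.75 ln(0.53564)
  = −0.75 × (-0.624293) = 0.468220 substitutions/site.
Under a molecular clock d = 2μt, so t = d/(2μ) = 0.468220 / (2 × 0.0129) = 18.15 Myr.

18.15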